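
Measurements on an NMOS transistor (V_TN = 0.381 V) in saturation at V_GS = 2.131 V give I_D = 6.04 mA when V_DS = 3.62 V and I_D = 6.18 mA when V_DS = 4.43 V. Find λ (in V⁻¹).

λ = 0.0319 V⁻¹

With V_GS fixed, I_D ∝ (1 + λ V_DS) in saturation, so I_D2/I_D1 = (1 + λ V_DS2)/(1 + λ V_DS1).
6.18/6.04 = 1.023 = (1 + 4.43 λ)/(1 + 3.62 λ).
Solving: λ (I_D1 V_DS2 − I_D2 V_DS1) = I_D2 − I_D1, so λ = (6.18 − 6.04) / (6.04 × 4.43 − 6.18 × 3.62) = 0.14 / 4.39 = 0.0319 V⁻¹.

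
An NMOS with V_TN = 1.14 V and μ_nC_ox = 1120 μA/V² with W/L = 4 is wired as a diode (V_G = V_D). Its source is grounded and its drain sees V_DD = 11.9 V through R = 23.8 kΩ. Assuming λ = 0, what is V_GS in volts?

V_GS = 1.58 V

With gate tied to drain, V_GS = V_DS ≥ V_GS − V_TN, so the device is in saturation.
k_n = μ_nC_ox · (W/L) = 4.48 mA/V².
KCL at the drain: ½ k_n (V_GS − V_TN)² = (V_DD − V_GS)/R.
Let x = V_GS − 1.14. Then 53.3 x² + x − 10.76 = 0, giving x = 0.44 V (positive root), so V_GS = 1.58 V.
I_D = (V_DD − V_GS)/R = (11.9 − 1.58) / 23.8 = 0.434 mA.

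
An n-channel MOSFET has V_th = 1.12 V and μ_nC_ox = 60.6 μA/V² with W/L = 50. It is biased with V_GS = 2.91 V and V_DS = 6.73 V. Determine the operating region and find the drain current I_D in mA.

k_n = μ_nC_ox · (W/L) = 3.03 mA/V².
V_ov = V_GS − V_th = 2.91 − 1.12 = 1.79 V.
Since V_DS = 6.73 V ≥ V_ov = 1.79 V, the device is in saturation.
I_D = ½ k_n V_ov² = 0.5 × 3.03 × 1.79² = 4.85 mA.

Saturation; I_D = 4.85 mA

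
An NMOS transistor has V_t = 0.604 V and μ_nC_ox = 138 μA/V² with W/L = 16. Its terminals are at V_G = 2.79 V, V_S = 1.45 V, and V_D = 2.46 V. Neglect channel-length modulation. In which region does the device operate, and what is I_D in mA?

V_GS = V_G − V_S = 2.79 − 1.45 = 1.34 V; V_DS = V_D − V_S = 2.46 − 1.45 = 1.01 V.
k_n = μ_nC_ox · (W/L) = 2.208 mA/V².
V_ov = V_GS − V_t = 1.34 − 0.604 = 0.736 V.
Since V_DS = 1.01 V ≥ V_ov = 0.736 V, the device is in saturation.
I_D = ½ k_n V_ov² = 0.5 × 2.208 × 0.736² = 0.598 mA.

Saturation; I_D = 0.598 mA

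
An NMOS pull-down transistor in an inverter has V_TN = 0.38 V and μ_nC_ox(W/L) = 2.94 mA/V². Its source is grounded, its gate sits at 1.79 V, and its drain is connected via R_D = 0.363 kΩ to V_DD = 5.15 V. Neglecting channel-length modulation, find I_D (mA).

I_D = 2.92 mA

V_GS = V_G = 1.79 V, so V_ov = 1.79 − 0.38 = 1.41 V.
Assume saturation: I_D = ½ k_n V_ov² = 0.5 × 2.94 × 1.41² = 2.92 mA, giving V_DS = V_DD − I_D R_D = 5.15 − 2.92 × 0.363 = 4.09 V.
V_DS = 4.09 V ≥ V_ov = 1.41 V, confirming saturation.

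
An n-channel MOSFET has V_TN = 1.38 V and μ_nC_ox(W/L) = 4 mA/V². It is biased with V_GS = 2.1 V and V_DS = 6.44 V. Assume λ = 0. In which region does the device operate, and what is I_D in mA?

V_ov = V_GS − V_TN = 2.1 − 1.38 = 0.72 V.
Since V_DS = 6.44 V ≥ V_ov = 0.72 V, the device is in saturation.
I_D = ½ k_n V_ov² = 0.5 × 4 × 0.72² = 1.04 mA.

Saturation; I_D = 1.04 mA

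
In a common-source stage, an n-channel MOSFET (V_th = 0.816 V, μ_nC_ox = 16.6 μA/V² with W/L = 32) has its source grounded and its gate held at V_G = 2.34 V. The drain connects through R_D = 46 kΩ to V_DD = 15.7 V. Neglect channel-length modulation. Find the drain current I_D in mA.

I_D = 0.331 mA

V_GS = V_G = 2.34 V, so V_ov = 2.34 − 0.816 = 1.52 V.
k_n = μ_nC_ox · (W/L) = 0.5312 mA/V².
Assume saturation: I_D = ½ k_n V_ov² = 0.5 × 0.5312 × 1.52² = 0.617 mA, giving V_DS = V_DD − I_D R_D = 15.7 − 0.617 × 46 = -12.7 V.
But -12.7 V < V_ov = 1.52 V, so the device is actually in triode.
In triode I_D = k_n[V_ov V_DS − ½ V_DS²] and I_D = (V_DD − V_DS)/R_D. Equating: 12.2 V_DS² − 38.24 V_DS + 15.7 = 0, giving V_DS = 0.486 V (the root below V_ov).
I_D = (15.7 − 0.486) / 46 = 0.331 mA.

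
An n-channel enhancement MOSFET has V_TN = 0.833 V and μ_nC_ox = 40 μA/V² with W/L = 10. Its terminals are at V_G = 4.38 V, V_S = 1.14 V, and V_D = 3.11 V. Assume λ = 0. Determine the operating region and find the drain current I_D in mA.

Triode; I_D = 1.12 mA

V_GS = V_G − V_S = 4.38 − 1.14 = 3.24 V; V_DS = V_D − V_S = 3.11 − 1.14 = 1.97 V.
k_n = μ_nC_ox · (W/L) = 0.4 mA/V².
V_ov = V_GS − V_TN = 3.24 − 0.833 = 2.41 V.
Since V_DS = 1.97 V < V_ov = 2.41 V, the device is in the triode region.
I_D = k_n [V_ov · V_DS − ½ V_DS²] = 0.4 × [2.41 × 1.97 − 0.5 × 1.97²] = 1.12 mA.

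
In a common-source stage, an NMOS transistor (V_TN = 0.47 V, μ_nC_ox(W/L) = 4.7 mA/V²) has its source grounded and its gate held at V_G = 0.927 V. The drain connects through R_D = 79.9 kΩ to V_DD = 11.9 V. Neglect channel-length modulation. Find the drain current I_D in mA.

I_D = 0.148 mA

V_GS = V_G = 0.927 V, so V_ov = 0.927 − 0.47 = 0.457 V.
Assume saturation: I_D = ½ k_n V_ov² = 0.5 × 4.7 × 0.457² = 0.491 mA, giving V_DS = V_DD − I_D R_D = 11.9 − 0.491 × 79.9 = -27.3 V.
But -27.3 V < V_ov = 0.457 V, so the device is actually in triode.
In triode I_D = k_n[V_ov V_DS − ½ V_DS²] and I_D = (V_DD − V_DS)/R_D. Equating: 188 V_DS² − 172.6 V_DS + 11.9 = 0, giving V_DS = 0.0751 V (the root below V_ov).
I_D = (11.9 − 0.0751) / 79.9 = 0.148 mA.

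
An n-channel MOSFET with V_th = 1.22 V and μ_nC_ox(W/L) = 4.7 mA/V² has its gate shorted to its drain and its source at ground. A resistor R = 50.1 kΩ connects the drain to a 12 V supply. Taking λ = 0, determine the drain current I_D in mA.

With gate tied to drain, V_GS = V_DS ≥ V_GS − V_th, so the device is in saturation.
KCL at the drain: ½ k_n (V_GS − V_th)² = (V_DD − V_GS)/R.
Let x = V_GS − 1.22. Then 118 x² + x − 10.78 = 0, giving x = 0.298 V (positive root), so V_GS = 1.52 V.
I_D = (V_DD − V_GS)/R = (12 − 1.52) / 50.1 = 0.209 mA.

I_D = 0.209 mA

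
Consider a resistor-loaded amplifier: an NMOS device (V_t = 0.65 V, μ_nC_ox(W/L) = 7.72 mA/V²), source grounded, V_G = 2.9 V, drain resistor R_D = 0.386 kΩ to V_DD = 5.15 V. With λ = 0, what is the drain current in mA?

I_D = 11.3 mA

V_GS = V_G = 2.9 V, so V_ov = 2.9 − 0.65 = 2.25 V.
Assume saturation: I_D = ½ k_n V_ov² = 0.5 × 7.72 × 2.25² = 19.5 mA, giving V_DS = V_DD − I_D R_D = 5.15 − 19.5 × 0.386 = -2.39 V.
But -2.39 V < V_ov = 2.25 V, so the device is actually in triode.
In triode I_D = k_n[V_ov V_DS − ½ V_DS²] and I_D = (V_DD − V_DS)/R_D. Equating: 1.49 V_DS² − 7.705 V_DS + 5.15 = 0, giving V_DS = 0.789 V (the root below V_ov).
I_D = (5.15 − 0.789) / 0.386 = 11.3 mA.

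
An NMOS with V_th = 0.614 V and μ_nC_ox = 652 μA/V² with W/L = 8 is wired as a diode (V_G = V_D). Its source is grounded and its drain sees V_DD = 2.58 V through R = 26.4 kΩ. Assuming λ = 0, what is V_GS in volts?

With gate tied to drain, V_GS = V_DS ≥ V_GS − V_th, so the device is in saturation.
k_n = μ_nC_ox · (W/L) = 5.216 mA/V².
KCL at the drain: ½ k_n (V_GS − V_th)² = (V_DD − V_GS)/R.
Let x = V_GS − 0.614. Then 68.9 x² + x − 1.966 = 0, giving x = 0.162 V (positive root), so V_GS = 0.776 V.
I_D = (V_DD − V_GS)/R = (2.58 − 0.776) / 26.4 = 0.0683 mA.

V_GS = 0.776 V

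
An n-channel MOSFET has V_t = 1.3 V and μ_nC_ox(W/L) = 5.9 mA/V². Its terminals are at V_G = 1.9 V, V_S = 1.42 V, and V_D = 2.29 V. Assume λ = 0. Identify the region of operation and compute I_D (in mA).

Cutoff; I_D = 0 mA

V_GS = V_G − V_S = 1.9 − 1.42 = 0.48 V; V_DS = V_D − V_S = 2.29 − 1.42 = 0.87 V.
V_GS = 0.48 V < V_t = 1.3 V, so the transistor is in cutoff.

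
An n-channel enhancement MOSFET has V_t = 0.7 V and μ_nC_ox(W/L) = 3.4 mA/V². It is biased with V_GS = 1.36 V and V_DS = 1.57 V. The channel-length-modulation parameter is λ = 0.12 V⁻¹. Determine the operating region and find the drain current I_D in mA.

Saturation; I_D = 0.880 mA

V_ov = V_GS − V_t = 1.36 − 0.7 = 0.66 V.
Since V_DS = 1.57 V ≥ V_ov = 0.66 V, the device is in saturation.
I_D = ½ k_n V_ov² (1 + λ V_DS) = 0.5 × 3.4 × 0.66² × (1 + 0.12 × 1.57) = 0.88 mA.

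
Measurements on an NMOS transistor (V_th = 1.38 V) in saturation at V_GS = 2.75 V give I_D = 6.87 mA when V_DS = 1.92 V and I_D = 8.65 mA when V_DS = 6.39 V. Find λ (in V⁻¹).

λ = 0.0652 V⁻¹

With V_GS fixed, I_D ∝ (1 + λ V_DS) in saturation, so I_D2/I_D1 = (1 + λ V_DS2)/(1 + λ V_DS1).
8.65/6.87 = 1.259 = (1 + 6.39 λ)/(1 + 1.92 λ).
Solving: λ (I_D1 V_DS2 − I_D2 V_DS1) = I_D2 − I_D1, so λ = (8.65 − 6.87) / (6.87 × 6.39 − 8.65 × 1.92) = 1.78 / 27.3 = 0.0652 V⁻¹.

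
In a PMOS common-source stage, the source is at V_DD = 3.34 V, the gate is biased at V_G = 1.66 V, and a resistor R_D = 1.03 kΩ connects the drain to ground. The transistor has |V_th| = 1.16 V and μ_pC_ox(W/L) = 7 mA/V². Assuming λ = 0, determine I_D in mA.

V_SG = V_DD − V_G = 3.34 − 1.66 = 1.68 V, so V_ov = 1.68 − 1.16 = 0.52 V.
Assume saturation: I_D = ½ k_p V_ov² = 0.5 × 7 × 0.52² = 0.946 mA, giving V_SD = V_DD − I_D R_D = 3.34 − 0.946 × 1.03 = 2.37 V.
V_SD = 2.37 V ≥ V_ov = 0.52 V, confirming saturation.

I_D = 0.946 mA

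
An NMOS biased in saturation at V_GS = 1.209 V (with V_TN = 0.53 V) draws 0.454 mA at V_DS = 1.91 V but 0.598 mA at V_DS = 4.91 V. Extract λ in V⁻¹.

With V_GS fixed, I_D ∝ (1 + λ V_DS) in saturation, so I_D2/I_D1 = (1 + λ V_DS2)/(1 + λ V_DS1).
0.598/0.454 = 1.317 = (1 + 4.91 λ)/(1 + 1.91 λ).
Solving: λ (I_D1 V_DS2 − I_D2 V_DS1) = I_D2 − I_D1, so λ = (0.598 − 0.454) / (0.454 × 4.91 − 0.598 × 1.91) = 0.144 / 1.09 = 0.132 V⁻¹.

λ = 0.132 V⁻¹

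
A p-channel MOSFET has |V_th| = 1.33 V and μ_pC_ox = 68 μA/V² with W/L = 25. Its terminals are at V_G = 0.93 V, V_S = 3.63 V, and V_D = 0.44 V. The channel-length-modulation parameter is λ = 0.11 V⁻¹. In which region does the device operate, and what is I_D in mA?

Saturation; I_D = 2.16 mA

V_SG = V_S − V_G = 3.63 − 0.93 = 2.7 V; V_SD = V_S − V_D = 3.63 − 0.44 = 3.19 V.
k_p = μ_pC_ox · (W/L) = 1.7 mA/V².
V_ov = V_SG − |V_th| = 2.7 − 1.33 = 1.37 V.
Since V_SD = 3.19 V ≥ V_ov = 1.37 V, the device is in saturation.
I_D = ½ k_p V_ov² (1 + λ V_SD) = 0.5 × 1.7 × 1.37² × (1 + 0.11 × 3.19) = 2.16 mA.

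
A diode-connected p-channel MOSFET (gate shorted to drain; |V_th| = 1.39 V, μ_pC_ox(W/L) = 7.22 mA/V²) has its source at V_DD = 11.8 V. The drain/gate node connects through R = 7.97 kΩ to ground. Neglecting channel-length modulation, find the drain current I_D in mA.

I_D = 1.23 mA

With gate tied to drain, V_SG = V_SD ≥ V_SG − |V_th|, so the device is in saturation.
KCL at the drain: ½ k_p (V_SG − |V_th|)² = (V_DD − V_SG)/R.
Let x = V_SG − 1.39. Then 28.8 x² + x − 10.41 = 0, giving x = 0.584 V (positive root), so V_SG = 1.97 V.
I_D = (V_DD − V_SG)/R = (11.8 − 1.97) / 7.97 = 1.23 mA.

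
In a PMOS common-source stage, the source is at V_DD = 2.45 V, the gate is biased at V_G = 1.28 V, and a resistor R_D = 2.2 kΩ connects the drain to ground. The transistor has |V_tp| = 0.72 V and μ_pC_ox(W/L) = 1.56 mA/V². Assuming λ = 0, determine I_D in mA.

I_D = 0.158 mA

V_SG = V_DD − V_G = 2.45 − 1.28 = 1.17 V, so V_ov = 1.17 − 0.72 = 0.45 V.
Assume saturation: I_D = ½ k_p V_ov² = 0.5 × 1.56 × 0.45² = 0.158 mA, giving V_SD = V_DD − I_D R_D = 2.45 − 0.158 × 2.2 = 2.1 V.
V_SD = 2.1 V ≥ V_ov = 0.45 V, confirming saturation.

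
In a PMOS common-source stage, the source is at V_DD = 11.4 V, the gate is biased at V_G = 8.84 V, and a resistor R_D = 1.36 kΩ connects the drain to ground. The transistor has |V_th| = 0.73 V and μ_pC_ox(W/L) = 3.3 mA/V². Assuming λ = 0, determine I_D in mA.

I_D = 5.53 mA

V_SG = V_DD − V_G = 11.4 − 8.84 = 2.56 V, so V_ov = 2.56 − 0.73 = 1.83 V.
Assume saturation: I_D = ½ k_p V_ov² = 0.5 × 3.3 × 1.83² = 5.53 mA, giving V_SD = V_DD − I_D R_D = 11.4 − 5.53 × 1.36 = 3.89 V.
V_SD = 3.89 V ≥ V_ov = 1.83 V, confirming saturation.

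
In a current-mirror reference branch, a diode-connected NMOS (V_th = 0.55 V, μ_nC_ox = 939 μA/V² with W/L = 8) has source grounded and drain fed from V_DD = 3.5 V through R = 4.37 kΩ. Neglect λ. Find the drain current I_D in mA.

With gate tied to drain, V_GS = V_DS ≥ V_GS − V_th, so the device is in saturation.
k_n = μ_nC_ox · (W/L) = 7.512 mA/V².
KCL at the drain: ½ k_n (V_GS − V_th)² = (V_DD − V_GS)/R.
Let x = V_GS − 0.55. Then 16.4 x² + x − 2.95 = 0, giving x = 0.395 V (positive root), so V_GS = 0.945 V.
I_D = (V_DD − V_GS)/R = (3.5 − 0.945) / 4.37 = 0.585 mA.

I_D = 0.585 mA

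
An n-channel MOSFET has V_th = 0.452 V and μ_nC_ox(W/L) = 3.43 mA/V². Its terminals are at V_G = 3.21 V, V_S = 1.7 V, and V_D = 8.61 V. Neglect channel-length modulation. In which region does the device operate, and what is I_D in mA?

V_GS = V_G − V_S = 3.21 − 1.7 = 1.51 V; V_DS = V_D − V_S = 8.61 − 1.7 = 6.91 V.
V_ov = V_GS − V_th = 1.51 − 0.452 = 1.06 V.
Since V_DS = 6.91 V ≥ V_ov = 1.06 V, the device is in saturation.
I_D = ½ k_n V_ov² = 0.5 × 3.43 × 1.06² = 1.92 mA.

Saturation; I_D = 1.92 mA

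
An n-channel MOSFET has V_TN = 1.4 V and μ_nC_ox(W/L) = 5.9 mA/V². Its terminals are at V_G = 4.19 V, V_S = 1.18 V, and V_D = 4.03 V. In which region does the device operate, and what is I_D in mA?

Saturation; I_D = 7.65 mA

V_GS = V_G − V_S = 4.19 − 1.18 = 3.01 V; V_DS = V_D − V_S = 4.03 − 1.18 = 2.85 V.
V_ov = V_GS − V_TN = 3.01 − 1.4 = 1.61 V.
Since V_DS = 2.85 V ≥ V_ov = 1.61 V, the device is in saturation.
I_D = ½ k_n V_ov² = 0.5 × 5.9 × 1.61² = 7.65 mA.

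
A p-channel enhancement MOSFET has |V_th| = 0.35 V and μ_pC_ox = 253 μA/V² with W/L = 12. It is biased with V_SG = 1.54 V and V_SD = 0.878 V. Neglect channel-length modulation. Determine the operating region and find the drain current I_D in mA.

k_p = μ_pC_ox · (W/L) = 3.036 mA/V².
V_ov = V_SG − |V_th| = 1.54 − 0.35 = 1.19 V.
Since V_SD = 0.878 V < V_ov = 1.19 V, the device is in the triode region.
I_D = k_p [V_ov · V_SD − ½ V_SD²] = 3.036 × [1.19 × 0.878 − 0.5 × 0.878²] = 2 mA.

Triode; I_D = 2.00 mA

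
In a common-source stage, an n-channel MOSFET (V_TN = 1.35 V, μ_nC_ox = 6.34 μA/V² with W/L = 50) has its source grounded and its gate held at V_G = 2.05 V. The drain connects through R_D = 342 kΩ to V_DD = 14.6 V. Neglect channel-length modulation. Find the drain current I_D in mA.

V_GS = V_G = 2.05 V, so V_ov = 2.05 − 1.35 = 0.7 V.
k_n = μ_nC_ox · (W/L) = 0.317 mA/V².
Assume saturation: I_D = ½ k_n V_ov² = 0.5 × 0.317 × 0.7² = 0.0777 mA, giving V_DS = V_DD − I_D R_D = 14.6 − 0.0777 × 342 = -12 V.
But -12 V < V_ov = 0.7 V, so the device is actually in triode.
In triode I_D = k_n[V_ov V_DS − ½ V_DS²] and I_D = (V_DD − V_DS)/R_D. Equating: 54.2 V_DS² − 76.89 V_DS + 14.6 = 0, giving V_DS = 0.226 V (the root below V_ov).
I_D = (14.6 − 0.226) / 342 = 0.042 mA.

I_D = 0.0420 mA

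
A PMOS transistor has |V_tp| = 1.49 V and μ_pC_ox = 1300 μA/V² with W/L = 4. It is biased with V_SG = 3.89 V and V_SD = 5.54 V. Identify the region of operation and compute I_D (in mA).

Saturation; I_D = 15.0 mA

k_p = μ_pC_ox · (W/L) = 5.2 mA/V².
V_ov = V_SG − |V_tp| = 3.89 − 1.49 = 2.4 V.
Since V_SD = 5.54 V ≥ V_ov = 2.4 V, the device is in saturation.
I_D = ½ k_p V_ov² = 0.5 × 5.2 × 2.4² = 15 mA.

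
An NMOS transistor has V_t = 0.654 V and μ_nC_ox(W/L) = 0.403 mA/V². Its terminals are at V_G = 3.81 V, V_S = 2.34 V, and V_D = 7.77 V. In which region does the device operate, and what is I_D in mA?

Saturation; I_D = 0.134 mA

V_GS = V_G − V_S = 3.81 − 2.34 = 1.47 V; V_DS = V_D − V_S = 7.77 − 2.34 = 5.43 V.
V_ov = V_GS − V_t = 1.47 − 0.654 = 0.816 V.
Since V_DS = 5.43 V ≥ V_ov = 0.816 V, the device is in saturation.
I_D = ½ k_n V_ov² = 0.5 × 0.403 × 0.816² = 0.134 mA.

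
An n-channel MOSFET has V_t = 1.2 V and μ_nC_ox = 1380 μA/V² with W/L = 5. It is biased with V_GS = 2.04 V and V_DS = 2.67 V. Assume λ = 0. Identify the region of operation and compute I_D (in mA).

k_n = μ_nC_ox · (W/L) = 6.9 mA/V².
V_ov = V_GS − V_t = 2.04 − 1.2 = 0.84 V.
Since V_DS = 2.67 V ≥ V_ov = 0.84 V, the device is in saturation.
I_D = ½ k_n V_ov² = 0.5 × 6.9 × 0.84² = 2.43 mA.

Saturation; I_D = 2.43 mA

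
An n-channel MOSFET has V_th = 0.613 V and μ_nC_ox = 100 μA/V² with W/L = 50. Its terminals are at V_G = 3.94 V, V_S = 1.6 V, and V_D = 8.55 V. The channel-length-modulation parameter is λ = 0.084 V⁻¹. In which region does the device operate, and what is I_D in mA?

Saturation; I_D = 11.8 mA

V_GS = V_G − V_S = 3.94 − 1.6 = 2.34 V; V_DS = V_D − V_S = 8.55 − 1.6 = 6.95 V.
k_n = μ_nC_ox · (W/L) = 5 mA/V².
V_ov = V_GS − V_th = 2.34 − 0.613 = 1.73 V.
Since V_DS = 6.95 V ≥ V_ov = 1.73 V, the device is in saturation.
I_D = ½ k_n V_ov² (1 + λ V_DS) = 0.5 × 5 × 1.73² × (1 + 0.084 × 6.95) = 11.8 mA.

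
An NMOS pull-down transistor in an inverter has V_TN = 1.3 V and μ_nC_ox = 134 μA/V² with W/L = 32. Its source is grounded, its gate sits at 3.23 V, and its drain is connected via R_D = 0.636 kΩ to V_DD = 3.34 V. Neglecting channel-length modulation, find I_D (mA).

V_GS = V_G = 3.23 V, so V_ov = 3.23 − 1.3 = 1.93 V.
k_n = μ_nC_ox · (W/L) = 4.288 mA/V².
Assume saturation: I_D = ½ k_n V_ov² = 0.5 × 4.288 × 1.93² = 7.99 mA, giving V_DS = V_DD − I_D R_D = 3.34 − 7.99 × 0.636 = -1.74 V.
But -1.74 V < V_ov = 1.93 V, so the device is actually in triode.
In triode I_D = k_n[V_ov V_DS − ½ V_DS²] and I_D = (V_DD − V_DS)/R_D. Equating: 1.36 V_DS² − 6.263 V_DS + 3.34 = 0, giving V_DS = 0.616 V (the root below V_ov).
I_D = (3.34 − 0.616) / 0.636 = 4.28 mA.

I_D = 4.28 mA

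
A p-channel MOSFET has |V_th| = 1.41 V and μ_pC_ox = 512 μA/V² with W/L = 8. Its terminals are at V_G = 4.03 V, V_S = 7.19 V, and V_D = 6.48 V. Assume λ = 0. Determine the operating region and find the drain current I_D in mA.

V_SG = V_S − V_G = 7.19 − 4.03 = 3.16 V; V_SD = V_S − V_D = 7.19 − 6.48 = 0.71 V.
k_p = μ_pC_ox · (W/L) = 4.096 mA/V².
V_ov = V_SG − |V_th| = 3.16 − 1.41 = 1.75 V.
Since V_SD = 0.71 V < V_ov = 1.75 V, the device is in the triode region.
I_D = k_p [V_ov · V_SD − ½ V_SD²] = 4.096 × [1.75 × 0.71 − 0.5 × 0.71²] = 4.06 mA.

Triode; I_D = 4.06 mA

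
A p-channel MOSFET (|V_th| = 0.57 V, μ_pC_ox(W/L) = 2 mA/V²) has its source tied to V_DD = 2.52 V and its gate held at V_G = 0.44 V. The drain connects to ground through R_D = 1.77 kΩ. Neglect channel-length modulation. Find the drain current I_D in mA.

V_SG = V_DD − V_G = 2.52 − 0.44 = 2.08 V, so V_ov = 2.08 − 0.57 = 1.51 V.
Assume saturation: I_D = ½ k_p V_ov² = 0.5 × 2 × 1.51² = 2.28 mA, giving V_SD = V_DD − I_D R_D = 2.52 − 2.28 × 1.77 = -1.52 V.
But -1.52 V < V_ov = 1.51 V, so the device is actually in triode.
In triode I_D = k_p[V_ov V_SD − ½ V_SD²] and I_D = (V_DD − V_SD)/R_D. Equating: 1.77 V_SD² − 6.345 V_SD + 2.52 = 0, giving V_SD = 0.455 V (the root below V_ov).
I_D = (2.52 − 0.455) / 1.77 = 1.17 mA.

I_D = 1.17 mA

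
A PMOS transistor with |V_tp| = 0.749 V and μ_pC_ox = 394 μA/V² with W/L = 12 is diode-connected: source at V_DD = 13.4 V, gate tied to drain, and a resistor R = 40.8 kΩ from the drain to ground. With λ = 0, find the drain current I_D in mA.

I_D = 0.301 mA

With gate tied to drain, V_SG = V_SD ≥ V_SG − |V_tp|, so the device is in saturation.
k_p = μ_pC_ox · (W/L) = 4.728 mA/V².
KCL at the drain: ½ k_p (V_SG − |V_tp|)² = (V_DD − V_SG)/R.
Let x = V_SG − 0.749. Then 96.5 x² + x − 12.65 = 0, giving x = 0.357 V (positive root), so V_SG = 1.11 V.
I_D = (V_DD − V_SG)/R = (13.4 − 1.11) / 40.8 = 0.301 mA.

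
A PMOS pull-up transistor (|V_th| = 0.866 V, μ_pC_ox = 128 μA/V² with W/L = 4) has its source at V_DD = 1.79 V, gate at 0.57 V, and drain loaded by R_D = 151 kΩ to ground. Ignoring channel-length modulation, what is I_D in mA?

I_D = 0.0114 mA

V_SG = V_DD − V_G = 1.79 − 0.57 = 1.22 V, so V_ov = 1.22 − 0.866 = 0.354 V.
k_p = μ_pC_ox · (W/L) = 0.512 mA/V².
Assume saturation: I_D = ½ k_p V_ov² = 0.5 × 0.512 × 0.354² = 0.0321 mA, giving V_SD = V_DD − I_D R_D = 1.79 − 0.0321 × 151 = -3.05 V.
But -3.05 V < V_ov = 0.354 V, so the device is actually in triode.
In triode I_D = k_p[V_ov V_SD − ½ V_SD²] and I_D = (V_DD − V_SD)/R_D. Equating: 38.7 V_SD² − 28.37 V_SD + 1.79 = 0, giving V_SD = 0.0697 V (the root below V_ov).
I_D = (1.79 − 0.0697) / 151 = 0.0114 mA.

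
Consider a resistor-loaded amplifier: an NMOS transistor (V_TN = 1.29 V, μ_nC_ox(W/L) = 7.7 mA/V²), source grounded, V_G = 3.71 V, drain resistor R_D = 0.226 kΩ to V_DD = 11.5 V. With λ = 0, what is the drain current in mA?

V_GS = V_G = 3.71 V, so V_ov = 3.71 − 1.29 = 2.42 V.
Assume saturation: I_D = ½ k_n V_ov² = 0.5 × 7.7 × 2.42² = 22.5 mA, giving V_DS = V_DD − I_D R_D = 11.5 − 22.5 × 0.226 = 6.4 V.
V_DS = 6.4 V ≥ V_ov = 2.42 V, confirming saturation.

I_D = 22.5 mA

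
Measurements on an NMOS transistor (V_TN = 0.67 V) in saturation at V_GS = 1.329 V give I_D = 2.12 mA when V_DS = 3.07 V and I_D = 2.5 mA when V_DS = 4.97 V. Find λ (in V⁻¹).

With V_GS fixed, I_D ∝ (1 + λ V_DS) in saturation, so I_D2/I_D1 = (1 + λ V_DS2)/(1 + λ V_DS1).
2.5/2.12 = 1.179 = (1 + 4.97 λ)/(1 + 3.07 λ).
Solving: λ (I_D1 V_DS2 − I_D2 V_DS1) = I_D2 − I_D1, so λ = (2.5 − 2.12) / (2.12 × 4.97 − 2.5 × 3.07) = 0.38 / 2.86 = 0.133 V⁻¹.

λ = 0.133 V⁻¹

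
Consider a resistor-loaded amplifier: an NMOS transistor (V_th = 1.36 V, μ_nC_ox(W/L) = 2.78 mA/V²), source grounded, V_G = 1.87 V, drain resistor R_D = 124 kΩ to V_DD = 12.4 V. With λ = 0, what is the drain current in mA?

V_GS = V_G = 1.87 V, so V_ov = 1.87 − 1.36 = 0.51 V.
Assume saturation: I_D = ½ k_n V_ov² = 0.5 × 2.78 × 0.51² = 0.362 mA, giving V_DS = V_DD − I_D R_D = 12.4 − 0.362 × 124 = -32.4 V.
But -32.4 V < V_ov = 0.51 V, so the device is actually in triode.
In triode I_D = k_n[V_ov V_DS − ½ V_DS²] and I_D = (V_DD − V_DS)/R_D. Equating: 172 V_DS² − 176.8 V_DS + 12.4 = 0, giving V_DS = 0.0757 V (the root below V_ov).
I_D = (12.4 − 0.0757) / 124 = 0.0994 mA.

I_D = 0.0994 mA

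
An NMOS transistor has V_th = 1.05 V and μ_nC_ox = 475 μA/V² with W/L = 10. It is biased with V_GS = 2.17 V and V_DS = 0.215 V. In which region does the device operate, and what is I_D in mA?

Triode; I_D = 1.03 mA

k_n = μ_nC_ox · (W/L) = 4.75 mA/V².
V_ov = V_GS − V_th = 2.17 − 1.05 = 1.12 V.
Since V_DS = 0.215 V < V_ov = 1.12 V, the device is in the triode region.
I_D = k_n [V_ov · V_DS − ½ V_DS²] = 4.75 × [1.12 × 0.215 − 0.5 × 0.215²] = 1.03 mA.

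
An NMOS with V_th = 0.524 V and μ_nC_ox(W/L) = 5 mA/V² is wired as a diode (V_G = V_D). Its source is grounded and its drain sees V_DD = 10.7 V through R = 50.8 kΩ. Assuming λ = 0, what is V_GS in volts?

V_GS = 0.803 V

With gate tied to drain, V_GS = V_DS ≥ V_GS − V_th, so the device is in saturation.
KCL at the drain: ½ k_n (V_GS − V_th)² = (V_DD − V_GS)/R.
Let x = V_GS − 0.524. Then 127 x² + x − 10.18 = 0, giving x = 0.279 V (positive root), so V_GS = 0.803 V.
I_D = (V_DD − V_GS)/R = (10.7 − 0.803) / 50.8 = 0.195 mA.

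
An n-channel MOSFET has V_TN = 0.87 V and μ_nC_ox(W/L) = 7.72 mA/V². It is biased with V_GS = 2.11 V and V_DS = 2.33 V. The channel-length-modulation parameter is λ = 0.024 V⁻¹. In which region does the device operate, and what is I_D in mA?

Saturation; I_D = 6.27 mA

V_ov = V_GS − V_TN = 2.11 − 0.87 = 1.24 V.
Since V_DS = 2.33 V ≥ V_ov = 1.24 V, the device is in saturation.
I_D = ½ k_n V_ov² (1 + λ V_DS) = 0.5 × 7.72 × 1.24² × (1 + 0.024 × 2.33) = 6.27 mA.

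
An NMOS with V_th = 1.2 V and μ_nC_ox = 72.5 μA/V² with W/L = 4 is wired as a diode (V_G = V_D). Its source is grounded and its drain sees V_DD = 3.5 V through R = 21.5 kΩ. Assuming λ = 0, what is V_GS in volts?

V_GS = 1.91 V

With gate tied to drain, V_GS = V_DS ≥ V_GS − V_th, so the device is in saturation.
k_n = μ_nC_ox · (W/L) = 0.29 mA/V².
KCL at the drain: ½ k_n (V_GS − V_th)² = (V_DD − V_GS)/R.
Let x = V_GS − 1.2. Then 3.12 x² + x − 2.3 = 0, giving x = 0.713 V (positive root), so V_GS = 1.91 V.
I_D = (V_DD − V_GS)/R = (3.5 − 1.91) / 21.5 = 0.0738 mA.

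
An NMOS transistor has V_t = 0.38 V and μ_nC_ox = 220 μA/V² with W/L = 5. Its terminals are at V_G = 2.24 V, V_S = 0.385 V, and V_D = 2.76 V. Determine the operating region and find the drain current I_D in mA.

Saturation; I_D = 1.20 mA

V_GS = V_G − V_S = 2.24 − 0.385 = 1.86 V; V_DS = V_D − V_S = 2.76 − 0.385 = 2.38 V.
k_n = μ_nC_ox · (W/L) = 1.1 mA/V².
V_ov = V_GS − V_t = 1.86 − 0.38 = 1.48 V.
Since V_DS = 2.38 V ≥ V_ov = 1.48 V, the device is in saturation.
I_D = ½ k_n V_ov² = 0.5 × 1.1 × 1.48² = 1.2 mA.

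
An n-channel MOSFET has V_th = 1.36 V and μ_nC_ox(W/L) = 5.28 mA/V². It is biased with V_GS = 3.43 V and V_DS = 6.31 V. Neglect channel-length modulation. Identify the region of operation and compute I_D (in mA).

V_ov = V_GS − V_th = 3.43 − 1.36 = 2.07 V.
Since V_DS = 6.31 V ≥ V_ov = 2.07 V, the device is in saturation.
I_D = ½ k_n V_ov² = 0.5 × 5.28 × 2.07² = 11.3 mA.

Saturation; I_D = 11.3 mA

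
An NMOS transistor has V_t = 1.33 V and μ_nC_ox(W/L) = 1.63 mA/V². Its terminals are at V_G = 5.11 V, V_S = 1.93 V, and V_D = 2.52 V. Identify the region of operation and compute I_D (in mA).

V_GS = V_G − V_S = 5.11 − 1.93 = 3.18 V; V_DS = V_D − V_S = 2.52 − 1.93 = 0.59 V.
V_ov = V_GS − V_t = 3.18 − 1.33 = 1.85 V.
Since V_DS = 0.59 V < V_ov = 1.85 V, the device is in the triode region.
I_D = k_n [V_ov · V_DS − ½ V_DS²] = 1.63 × [1.85 × 0.59 − 0.5 × 0.59²] = 1.5 mA.

Triode; I_D = 1.50 mA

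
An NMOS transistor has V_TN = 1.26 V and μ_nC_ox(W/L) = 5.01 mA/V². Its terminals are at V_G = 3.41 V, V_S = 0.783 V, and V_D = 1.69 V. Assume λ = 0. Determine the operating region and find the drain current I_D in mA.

V_GS = V_G − V_S = 3.41 − 0.783 = 2.63 V; V_DS = V_D − V_S = 1.69 − 0.783 = 0.907 V.
V_ov = V_GS − V_TN = 2.63 − 1.26 = 1.37 V.
Since V_DS = 0.907 V < V_ov = 1.37 V, the device is in the triode region.
I_D = k_n [V_ov · V_DS − ½ V_DS²] = 5.01 × [1.37 × 0.907 − 0.5 × 0.907²] = 4.15 mA.

Triode; I_D = 4.15 mA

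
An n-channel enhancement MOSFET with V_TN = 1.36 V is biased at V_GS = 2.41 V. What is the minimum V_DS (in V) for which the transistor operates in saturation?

The boundary between triode and saturation is V_DS = V_GS − V_TN = V_ov.
V_ov = 2.41 − 1.36 = 1.05 V.

V_DS,sat = 1.05 V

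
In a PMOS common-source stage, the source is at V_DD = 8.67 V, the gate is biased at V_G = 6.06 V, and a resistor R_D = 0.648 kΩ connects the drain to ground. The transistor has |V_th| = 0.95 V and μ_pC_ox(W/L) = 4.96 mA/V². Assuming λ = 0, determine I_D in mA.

I_D = 6.83 mA

V_SG = V_DD − V_G = 8.67 − 6.06 = 2.61 V, so V_ov = 2.61 − 0.95 = 1.66 V.
Assume saturation: I_D = ½ k_p V_ov² = 0.5 × 4.96 × 1.66² = 6.83 mA, giving V_SD = V_DD − I_D R_D = 8.67 − 6.83 × 0.648 = 4.24 V.
V_SD = 4.24 V ≥ V_ov = 1.66 V, confirming saturation.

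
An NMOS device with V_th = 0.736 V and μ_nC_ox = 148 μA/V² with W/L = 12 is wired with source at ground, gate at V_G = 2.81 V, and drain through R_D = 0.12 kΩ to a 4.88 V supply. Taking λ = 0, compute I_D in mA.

I_D = 3.82 mA

V_GS = V_G = 2.81 V, so V_ov = 2.81 − 0.736 = 2.07 V.
k_n = μ_nC_ox · (W/L) = 1.776 mA/V².
Assume saturation: I_D = ½ k_n V_ov² = 0.5 × 1.776 × 2.07² = 3.82 mA, giving V_DS = V_DD − I_D R_D = 4.88 − 3.82 × 0.12 = 4.42 V.
V_DS = 4.42 V ≥ V_ov = 2.07 V, confirming saturation.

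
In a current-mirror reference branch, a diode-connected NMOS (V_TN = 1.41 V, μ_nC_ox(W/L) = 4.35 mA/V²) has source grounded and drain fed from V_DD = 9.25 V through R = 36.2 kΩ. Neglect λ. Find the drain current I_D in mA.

I_D = 0.208 mA

With gate tied to drain, V_GS = V_DS ≥ V_GS − V_TN, so the device is in saturation.
KCL at the drain: ½ k_n (V_GS − V_TN)² = (V_DD − V_GS)/R.
Let x = V_GS − 1.41. Then 78.7 x² + x − 7.84 = 0, giving x = 0.309 V (positive root), so V_GS = 1.72 V.
I_D = (V_DD − V_GS)/R = (9.25 − 1.72) / 36.2 = 0.208 mA.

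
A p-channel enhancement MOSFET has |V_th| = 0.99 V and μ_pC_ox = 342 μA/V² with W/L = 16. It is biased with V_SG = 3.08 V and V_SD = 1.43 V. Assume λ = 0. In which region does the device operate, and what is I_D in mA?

k_p = μ_pC_ox · (W/L) = 5.472 mA/V².
V_ov = V_SG − |V_th| = 3.08 − 0.99 = 2.09 V.
Since V_SD = 1.43 V < V_ov = 2.09 V, the device is in the triode region.
I_D = k_p [V_ov · V_SD − ½ V_SD²] = 5.472 × [2.09 × 1.43 − 0.5 × 1.43²] = 10.8 mA.

Triode; I_D = 10.8 mA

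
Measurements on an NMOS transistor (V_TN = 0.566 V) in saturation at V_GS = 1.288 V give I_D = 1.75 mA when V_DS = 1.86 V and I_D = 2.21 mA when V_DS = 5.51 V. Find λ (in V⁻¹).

With V_GS fixed, I_D ∝ (1 + λ V_DS) in saturation, so I_D2/I_D1 = (1 + λ V_DS2)/(1 + λ V_DS1).
2.21/1.75 = 1.263 = (1 + 5.51 λ)/(1 + 1.86 λ).
Solving: λ (I_D1 V_DS2 − I_D2 V_DS1) = I_D2 − I_D1, so λ = (2.21 − 1.75) / (1.75 × 5.51 − 2.21 × 1.86) = 0.46 / 5.53 = 0.0832 V⁻¹.

λ = 0.0832 V⁻¹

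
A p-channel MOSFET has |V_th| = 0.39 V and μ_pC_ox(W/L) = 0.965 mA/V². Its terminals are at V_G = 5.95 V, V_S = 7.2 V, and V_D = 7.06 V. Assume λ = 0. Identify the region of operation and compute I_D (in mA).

V_SG = V_S − V_G = 7.2 − 5.95 = 1.25 V; V_SD = V_S − V_D = 7.2 − 7.06 = 0.14 V.
V_ov = V_SG − |V_th| = 1.25 − 0.39 = 0.86 V.
Since V_SD = 0.14 V < V_ov = 0.86 V, the device is in the triode region.
I_D = k_p [V_ov · V_SD − ½ V_SD²] = 0.965 × [0.86 × 0.14 − 0.5 × 0.14²] = 0.107 mA.

Triode; I_D = 0.107 mA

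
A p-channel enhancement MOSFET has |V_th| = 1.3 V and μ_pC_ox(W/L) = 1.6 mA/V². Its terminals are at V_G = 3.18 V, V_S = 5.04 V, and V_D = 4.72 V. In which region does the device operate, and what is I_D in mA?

Triode; I_D = 0.205 mA

V_SG = V_S − V_G = 5.04 − 3.18 = 1.86 V; V_SD = V_S − V_D = 5.04 − 4.72 = 0.32 V.
V_ov = V_SG − |V_th| = 1.86 − 1.3 = 0.56 V.
Since V_SD = 0.32 V < V_ov = 0.56 V, the device is in the triode region.
I_D = k_p [V_ov · V_SD − ½ V_SD²] = 1.6 × [0.56 × 0.32 − 0.5 × 0.32²] = 0.205 mA.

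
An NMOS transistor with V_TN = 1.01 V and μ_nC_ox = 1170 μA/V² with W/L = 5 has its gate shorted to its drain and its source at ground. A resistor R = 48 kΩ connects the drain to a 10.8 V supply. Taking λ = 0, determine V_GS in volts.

V_GS = 1.27 V

With gate tied to drain, V_GS = V_DS ≥ V_GS − V_TN, so the device is in saturation.
k_n = μ_nC_ox · (W/L) = 5.85 mA/V².
KCL at the drain: ½ k_n (V_GS − V_TN)² = (V_DD − V_GS)/R.
Let x = V_GS − 1.01. Then 140 x² + x − 9.79 = 0, giving x = 0.261 V (positive root), so V_GS = 1.27 V.
I_D = (V_DD − V_GS)/R = (10.8 − 1.27) / 48 = 0.199 mA.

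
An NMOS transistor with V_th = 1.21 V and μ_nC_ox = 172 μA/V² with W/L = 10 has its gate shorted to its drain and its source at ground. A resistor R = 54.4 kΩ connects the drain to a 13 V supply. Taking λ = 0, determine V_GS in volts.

V_GS = 1.70 V

With gate tied to drain, V_GS = V_DS ≥ V_GS − V_th, so the device is in saturation.
k_n = μ_nC_ox · (W/L) = 1.72 mA/V².
KCL at the drain: ½ k_n (V_GS − V_th)² = (V_DD − V_GS)/R.
Let x = V_GS − 1.21. Then 46.8 x² + x − 11.79 = 0, giving x = 0.491 V (positive root), so V_GS = 1.7 V.
I_D = (V_DD − V_GS)/R = (13 − 1.7) / 54.4 = 0.208 mA.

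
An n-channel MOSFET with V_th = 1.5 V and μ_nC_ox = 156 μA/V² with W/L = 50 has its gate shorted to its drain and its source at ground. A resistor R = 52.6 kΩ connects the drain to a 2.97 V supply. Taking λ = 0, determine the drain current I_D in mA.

With gate tied to drain, V_GS = V_DS ≥ V_GS − V_th, so the device is in saturation.
k_n = μ_nC_ox · (W/L) = 7.8 mA/V².
KCL at the drain: ½ k_n (V_GS − V_th)² = (V_DD − V_GS)/R.
Let x = V_GS − 1.5. Then 205 x² + x − 1.47 = 0, giving x = 0.0822 V (positive root), so V_GS = 1.58 V.
I_D = (V_DD − V_GS)/R = (2.97 − 1.58) / 52.6 = 0.0264 mA.

I_D = 0.0264 mA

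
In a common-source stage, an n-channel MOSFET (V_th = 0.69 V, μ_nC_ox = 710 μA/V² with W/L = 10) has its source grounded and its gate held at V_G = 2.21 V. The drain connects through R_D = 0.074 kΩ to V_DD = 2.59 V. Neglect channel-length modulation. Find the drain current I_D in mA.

I_D = 8.20 mA

V_GS = V_G = 2.21 V, so V_ov = 2.21 − 0.69 = 1.52 V.
k_n = μ_nC_ox · (W/L) = 7.1 mA/V².
Assume saturation: I_D = ½ k_n V_ov² = 0.5 × 7.1 × 1.52² = 8.2 mA, giving V_DS = V_DD − I_D R_D = 2.59 − 8.2 × 0.074 = 1.98 V.
V_DS = 1.98 V ≥ V_ov = 1.52 V, confirming saturation.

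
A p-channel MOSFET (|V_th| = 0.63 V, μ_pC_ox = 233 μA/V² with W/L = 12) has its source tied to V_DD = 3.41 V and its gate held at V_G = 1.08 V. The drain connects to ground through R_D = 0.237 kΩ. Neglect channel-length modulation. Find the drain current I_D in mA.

I_D = 4.04 mA

V_SG = V_DD − V_G = 3.41 − 1.08 = 2.33 V, so V_ov = 2.33 − 0.63 = 1.7 V.
k_p = μ_pC_ox · (W/L) = 2.796 mA/V².
Assume saturation: I_D = ½ k_p V_ov² = 0.5 × 2.796 × 1.7² = 4.04 mA, giving V_SD = V_DD − I_D R_D = 3.41 − 4.04 × 0.237 = 2.45 V.
V_SD = 2.45 V ≥ V_ov = 1.7 V, confirming saturation.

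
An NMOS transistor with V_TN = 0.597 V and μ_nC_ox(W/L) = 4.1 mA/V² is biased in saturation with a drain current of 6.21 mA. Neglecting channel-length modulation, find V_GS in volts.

V_GS = 2.34 V

In saturation I_D = ½ k_n (V_GS − V_TN)², so V_GS − V_TN = √(2 I_D / k_n) = √(2 × 6.21 / 4.1) = 1.74 V.
V_GS = 0.597 + 1.74 = 2.34 V.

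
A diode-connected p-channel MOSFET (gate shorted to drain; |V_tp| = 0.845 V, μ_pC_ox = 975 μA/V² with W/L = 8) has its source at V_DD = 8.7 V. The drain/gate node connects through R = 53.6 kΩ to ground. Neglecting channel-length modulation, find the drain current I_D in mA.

With gate tied to drain, V_SG = V_SD ≥ V_SG − |V_tp|, so the device is in saturation.
k_p = μ_pC_ox · (W/L) = 7.8 mA/V².
KCL at the drain: ½ k_p (V_SG − |V_tp|)² = (V_DD − V_SG)/R.
Let x = V_SG − 0.845. Then 209 x² + x − 7.855 = 0, giving x = 0.191 V (positive root), so V_SG = 1.04 V.
I_D = (V_DD − V_SG)/R = (8.7 − 1.04) / 53.6 = 0.143 mA.

I_D = 0.143 mA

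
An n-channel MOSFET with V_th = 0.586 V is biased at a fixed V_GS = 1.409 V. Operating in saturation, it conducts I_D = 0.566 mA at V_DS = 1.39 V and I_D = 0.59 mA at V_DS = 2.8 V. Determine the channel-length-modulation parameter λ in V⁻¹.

With V_GS fixed, I_D ∝ (1 + λ V_DS) in saturation, so I_D2/I_D1 = (1 + λ V_DS2)/(1 + λ V_DS1).
0.59/0.566 = 1.042 = (1 + 2.8 λ)/(1 + 1.39 λ).
Solving: λ (I_D1 V_DS2 − I_D2 V_DS1) = I_D2 − I_D1, so λ = (0.59 − 0.566) / (0.566 × 2.8 − 0.59 × 1.39) = 0.024 / 0.765 = 0.0314 V⁻¹.

λ = 0.0314 V⁻¹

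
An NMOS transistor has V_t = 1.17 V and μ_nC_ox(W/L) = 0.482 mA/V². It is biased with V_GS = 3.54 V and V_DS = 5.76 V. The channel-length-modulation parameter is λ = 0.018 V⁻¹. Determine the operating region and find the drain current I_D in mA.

Saturation; I_D = 1.49 mA

V_ov = V_GS − V_t = 3.54 − 1.17 = 2.37 V.
Since V_DS = 5.76 V ≥ V_ov = 2.37 V, the device is in saturation.
I_D = ½ k_n V_ov² (1 + λ V_DS) = 0.5 × 0.482 × 2.37² × (1 + 0.018 × 5.76) = 1.49 mA.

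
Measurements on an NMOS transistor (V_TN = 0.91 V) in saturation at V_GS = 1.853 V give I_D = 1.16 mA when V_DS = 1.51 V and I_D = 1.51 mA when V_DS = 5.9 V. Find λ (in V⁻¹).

λ = 0.0767 V⁻¹

With V_GS fixed, I_D ∝ (1 + λ V_DS) in saturation, so I_D2/I_D1 = (1 + λ V_DS2)/(1 + λ V_DS1).
1.51/1.16 = 1.302 = (1 + 5.9 λ)/(1 + 1.51 λ).
Solving: λ (I_D1 V_DS2 − I_D2 V_DS1) = I_D2 − I_D1, so λ = (1.51 − 1.16) / (1.16 × 5.9 − 1.51 × 1.51) = 0.35 / 4.56 = 0.0767 V⁻¹.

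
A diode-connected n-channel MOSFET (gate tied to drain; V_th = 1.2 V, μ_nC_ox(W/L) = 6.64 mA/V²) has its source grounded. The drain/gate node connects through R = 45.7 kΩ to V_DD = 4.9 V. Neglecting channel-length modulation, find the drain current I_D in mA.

With gate tied to drain, V_GS = V_DS ≥ V_GS − V_th, so the device is in saturation.
KCL at the drain: ½ k_n (V_GS − V_th)² = (V_DD − V_GS)/R.
Let x = V_GS − 1.2. Then 152 x² + x − 3.7 = 0, giving x = 0.153 V (positive root), so V_GS = 1.35 V.
I_D = (V_DD − V_GS)/R = (4.9 − 1.35) / 45.7 = 0.0776 mA.

I_D = 0.0776 mA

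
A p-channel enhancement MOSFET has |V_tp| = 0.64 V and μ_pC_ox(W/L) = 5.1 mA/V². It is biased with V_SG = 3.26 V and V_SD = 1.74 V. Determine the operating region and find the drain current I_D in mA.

Triode; I_D = 15.5 mA

V_ov = V_SG − |V_tp| = 3.26 − 0.64 = 2.62 V.
Since V_SD = 1.74 V < V_ov = 2.62 V, the device is in the triode region.
I_D = k_p [V_ov · V_SD − ½ V_SD²] = 5.1 × [2.62 × 1.74 − 0.5 × 1.74²] = 15.5 mA.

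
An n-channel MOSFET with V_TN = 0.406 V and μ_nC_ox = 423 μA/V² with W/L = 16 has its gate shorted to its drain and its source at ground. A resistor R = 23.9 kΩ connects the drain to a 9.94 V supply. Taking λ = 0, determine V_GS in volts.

With gate tied to drain, V_GS = V_DS ≥ V_GS − V_TN, so the device is in saturation.
k_n = μ_nC_ox · (W/L) = 6.768 mA/V².
KCL at the drain: ½ k_n (V_GS − V_TN)² = (V_DD − V_GS)/R.
Let x = V_GS − 0.406. Then 80.9 x² + x − 9.534 = 0, giving x = 0.337 V (positive root), so V_GS = 0.743 V.
I_D = (V_DD − V_GS)/R = (9.94 − 0.743) / 23.9 = 0.385 mA.

V_GS = 0.743 V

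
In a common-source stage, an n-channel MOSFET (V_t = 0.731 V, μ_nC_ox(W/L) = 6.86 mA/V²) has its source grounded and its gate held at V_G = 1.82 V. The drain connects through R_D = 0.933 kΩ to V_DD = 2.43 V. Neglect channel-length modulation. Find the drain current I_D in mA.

I_D = 2.22 mA

V_GS = V_G = 1.82 V, so V_ov = 1.82 − 0.731 = 1.09 V.
Assume saturation: I_D = ½ k_n V_ov² = 0.5 × 6.86 × 1.09² = 4.07 mA, giving V_DS = V_DD − I_D R_D = 2.43 − 4.07 × 0.933 = -1.37 V.
But -1.37 V < V_ov = 1.09 V, so the device is actually in triode.
In triode I_D = k_n[V_ov V_DS − ½ V_DS²] and I_D = (V_DD − V_DS)/R_D. Equating: 3.2 V_DS² − 7.97 V_DS + 2.43 = 0, giving V_DS = 0.356 V (the root below V_ov).
I_D = (2.43 − 0.356) / 0.933 = 2.22 mA.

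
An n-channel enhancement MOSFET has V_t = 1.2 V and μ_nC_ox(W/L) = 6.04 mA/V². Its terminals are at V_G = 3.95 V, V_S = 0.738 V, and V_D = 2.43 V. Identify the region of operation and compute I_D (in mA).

Triode; I_D = 11.9 mA

V_GS = V_G − V_S = 3.95 − 0.738 = 3.21 V; V_DS = V_D − V_S = 2.43 − 0.738 = 1.69 V.
V_ov = V_GS − V_t = 3.21 − 1.2 = 2.01 V.
Since V_DS = 1.69 V < V_ov = 2.01 V, the device is in the triode region.
I_D = k_n [V_ov · V_DS − ½ V_DS²] = 6.04 × [2.01 × 1.69 − 0.5 × 1.69²] = 11.9 mA.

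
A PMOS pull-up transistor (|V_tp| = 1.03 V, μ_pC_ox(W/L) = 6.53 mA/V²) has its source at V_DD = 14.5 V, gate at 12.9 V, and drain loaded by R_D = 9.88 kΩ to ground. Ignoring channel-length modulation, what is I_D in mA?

I_D = 1.06 mA

V_SG = V_DD − V_G = 14.5 − 12.9 = 1.6 V, so V_ov = 1.6 − 1.03 = 0.57 V.
Assume saturation: I_D = ½ k_p V_ov² = 0.5 × 6.53 × 0.57² = 1.06 mA, giving V_SD = V_DD − I_D R_D = 14.5 − 1.06 × 9.88 = 4.02 V.
V_SD = 4.02 V ≥ V_ov = 0.57 V, confirming saturation.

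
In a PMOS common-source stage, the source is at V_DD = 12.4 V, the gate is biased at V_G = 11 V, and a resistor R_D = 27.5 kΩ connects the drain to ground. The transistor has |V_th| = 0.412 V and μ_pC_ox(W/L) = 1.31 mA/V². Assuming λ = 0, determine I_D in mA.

V_SG = V_DD − V_G = 12.4 − 11 = 1.4 V, so V_ov = 1.4 − 0.412 = 0.988 V.
Assume saturation: I_D = ½ k_p V_ov² = 0.5 × 1.31 × 0.988² = 0.639 mA, giving V_SD = V_DD − I_D R_D = 12.4 − 0.639 × 27.5 = -5.18 V.
But -5.18 V < V_ov = 0.988 V, so the device is actually in triode.
In triode I_D = k_p[V_ov V_SD − ½ V_SD²] and I_D = (V_DD − V_SD)/R_D. Equating: 18 V_SD² − 36.59 V_SD + 12.4 = 0, giving V_SD = 0.43 V (the root below V_ov).
I_D = (12.4 − 0.43) / 27.5 = 0.435 mA.

I_D = 0.435 mA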